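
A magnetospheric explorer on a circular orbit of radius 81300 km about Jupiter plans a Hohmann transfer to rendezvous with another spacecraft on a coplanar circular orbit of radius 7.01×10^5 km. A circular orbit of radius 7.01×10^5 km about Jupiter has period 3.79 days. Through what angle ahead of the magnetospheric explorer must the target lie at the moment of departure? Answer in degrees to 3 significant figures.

φ = 105°

From Kepler's third law T² = 4π²r³/μ at r = 7.01×10^5 km, T = 3.79 days = 3.79 × 86400 s = 3.27456×10^5 s: μ = 4π²r³/T² = 1.26826×10^8 km³/s².
The Hohmann ellipse has a_t = (r₁ + r₂)/2 = 3.9115×10^5 km.
Transfer time t = π√(a_t³/μ) = 68243 s.
Target angular speed ω₂ = √(μ/r₂³) = 1.9188×10^-5 rad/s.
Angle swept by the target during transfer: ω₂·t = 1.30945 rad = 75.03°.
The magnetospheric explorer traverses 180° on the transfer ellipse, so the target must lead by 180° − 75.03° = 105°.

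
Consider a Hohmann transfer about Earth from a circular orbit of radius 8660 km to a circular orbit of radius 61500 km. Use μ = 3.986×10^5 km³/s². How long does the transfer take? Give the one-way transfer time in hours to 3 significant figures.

t = 9.08 hours

Semi-major axis of the transfer orbit: a_t = (8660 + 61500)/2 = 35080 km.
By Kepler's third law the transfer-orbit period is T = 2π√(a_t³/μ), so t = T/2 = 32690 s.
Converting: 32690 s ÷ 3600 s/hour = 9.08 hours.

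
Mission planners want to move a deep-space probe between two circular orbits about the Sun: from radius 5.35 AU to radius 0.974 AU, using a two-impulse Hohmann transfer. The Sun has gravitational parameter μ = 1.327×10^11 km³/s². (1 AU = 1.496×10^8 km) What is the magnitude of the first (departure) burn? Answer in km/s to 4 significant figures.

Δv₁ = 5.730 km/s

In km: r₁ = 5.35 × 1.496×10^8 = 8.0036×10^8 km; r₂ = 0.974 × 1.496×10^8 = 1.457104×10^8 km.
The Hohmann ellipse has a_t = (r₁ + r₂)/2 = 4.730352×10^8 km.
On the circular orbit at r = 8.0036×10^8 km, v_c = √(μ/r) = 12.8764 km/s.
Transfer-orbit speed at the same r (vis-viva, a = a_t): v_t = √[μ(2/r − 1/a_t)] = 7.14647 km/s.
Δv₁ = |v_t − v_c| = |7.14647 − 12.8764| = 5.730 km/s.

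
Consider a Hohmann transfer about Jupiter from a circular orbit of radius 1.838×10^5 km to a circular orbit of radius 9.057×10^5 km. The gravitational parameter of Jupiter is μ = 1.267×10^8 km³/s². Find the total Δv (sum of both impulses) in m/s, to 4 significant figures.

Δv = 12560 m/s

Semi-major axis of the transfer orbit: a_t = (1.838×10^5 + 9.057×10^5)/2 = 5.4475×10^5 km.
Circular speed at r₁: v₁ = √(μ/r₁) = √(1.267×10^8/1.838×10^5) = 26.255 km/s.
Transfer-orbit speed at r₁ (vis-viva equation): v_p = √[μ(2/r₁ − 1/a_t)] = 33.854 km/s.
First burn Δv₁ = |v_p − v₁| = 7.599 km/s.
Circular speed at r₂: v₂ = √(μ/r₂) = 11.8276 km/s.
Transfer-orbit speed at r₂: v_a = √[μ(2/r₂ − 1/a_t)] = 6.87021 km/s.
Second burn Δv₂ = |v₂ − v_a| = 4.957 km/s.
Total Δv = Δv₁ + Δv₂ = 12.56 km/s.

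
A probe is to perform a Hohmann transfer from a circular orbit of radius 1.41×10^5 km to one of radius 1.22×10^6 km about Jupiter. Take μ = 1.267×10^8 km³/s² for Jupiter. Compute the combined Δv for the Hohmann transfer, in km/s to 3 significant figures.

Semi-major axis of the transfer orbit: a_t = (1.410×10^5 + 1.220×10^6)/2 = 6.805×10^5 km.
Circular speed at r₁: v₁ = √(μ/r₁) = √(1.267×10^8/1.410×10^5) = 29.98 km/s.
Transfer-orbit speed at r₁ (vis-viva): v_p = √[μ(2/r₁ − 1/a_t)] = 40.14 km/s.
First burn Δv₁ = |v_p − v₁| = 10.16 km/s.
Circular speed at r₂: v₂ = √(μ/r₂) = 10.191 km/s.
Transfer-orbit speed at r₂: v_a = √[μ(2/r₂ − 1/a_t)] = 4.6388 km/s.
Second burn Δv₂ = |v₂ − v_a| = 5.552 km/s.
Δv = Δv₁ + Δv₂ = 10.16 + 5.552 = 15.71 km/s.

Δv = 15.7 km/s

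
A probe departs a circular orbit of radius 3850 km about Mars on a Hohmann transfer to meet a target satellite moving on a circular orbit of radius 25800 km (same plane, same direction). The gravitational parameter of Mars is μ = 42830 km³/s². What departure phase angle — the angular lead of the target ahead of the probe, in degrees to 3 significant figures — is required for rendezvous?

Transfer-ellipse semi-major axis a_t = (r₁ + r₂)/2 = (3850 + 25800)/2 = 14825 km.
Transfer time t = π√(a_t³/μ) = 27400 s.
The target's mean motion on its circular orbit is ω₂ = √(μ/r₂³) = 4.994×10^-5 rad/s.
Angle swept by the target during transfer: ω₂·t = 1.3684 rad = 78.40°.
The probe traverses 180° on the transfer ellipse, so the target must lead by 180° − 78.40° = 102°.

φ = 102°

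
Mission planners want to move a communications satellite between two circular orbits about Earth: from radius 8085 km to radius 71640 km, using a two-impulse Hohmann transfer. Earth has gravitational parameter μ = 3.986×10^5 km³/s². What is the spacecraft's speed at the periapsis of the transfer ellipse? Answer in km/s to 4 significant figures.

v = 9.413 km/s

The Hohmann ellipse has a_t = (r₁ + r₂)/2 = 39862.5 km.
At periapsis, r = 8085 km.
From the vis-viva equation, v = √[μ(2/r − 1/a_t)] = 9.413 km/s.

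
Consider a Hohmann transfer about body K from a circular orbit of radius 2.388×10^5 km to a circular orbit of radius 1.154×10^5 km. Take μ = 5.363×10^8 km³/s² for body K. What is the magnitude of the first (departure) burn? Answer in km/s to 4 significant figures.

The Hohmann ellipse has a_t = (r₁ + r₂)/2 = 1.771×10^5 km.
On the circular orbit at r = 2.388×10^5 km, v_c = √(μ/r) = 47.390 km/s.
Vis-viva on the transfer ellipse at r = 2.388×10^5 km gives v_t = √[μ(2/r − 1/a_t)] = 38.254 km/s.
Δv₁ = |v_t − v_c| = |38.254 − 47.390| = 9.136 km/s.

Δv₁ = 9.136 km/s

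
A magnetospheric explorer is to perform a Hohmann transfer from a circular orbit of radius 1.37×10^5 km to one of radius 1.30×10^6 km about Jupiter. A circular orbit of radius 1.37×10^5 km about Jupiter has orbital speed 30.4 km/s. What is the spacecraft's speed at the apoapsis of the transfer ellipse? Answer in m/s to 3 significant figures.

From the circular-orbit relation v² = μ/r at r = 1.37×10^5 km: μ = v²r = (30.4)² × 1.37×10^5 = 1.26610×10^8 km³/s².
The Hohmann ellipse has a_t = (r₁ + r₂)/2 = 7.185×10^5 km.
At apoapsis, r = 1.300×10^6 km.
Vis-viva: v = √[μ(2/r − 1/a_t)] = √[1.26610×10^8 × (2/1.300×10^6 − 1/7.185×10^5)] = 4.309 km/s.

v = 4310 m/s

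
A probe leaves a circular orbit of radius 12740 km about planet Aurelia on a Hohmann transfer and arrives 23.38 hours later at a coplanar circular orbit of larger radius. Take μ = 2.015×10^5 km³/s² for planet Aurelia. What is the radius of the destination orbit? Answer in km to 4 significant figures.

Transfer time t = 23.38 hours = 84168 s, and t = π√(a_t³/μ).
So a_t = (μ t²/π²)^(1/3) = (2.015×10^5 × (84168)² / π²)^(1/3) = 52492 km.
Since a_t = (r₁ + r₂)/2, r₂ = 2a_t − r₁ = 2×52492 − 12740 = 92244 km.

r₂ = 92240 km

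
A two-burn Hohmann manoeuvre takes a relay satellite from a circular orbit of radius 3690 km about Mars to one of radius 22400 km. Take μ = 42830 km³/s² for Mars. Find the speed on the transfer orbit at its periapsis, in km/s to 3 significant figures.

v = 4.46 km/s

Transfer-ellipse semi-major axis a_t = (r₁ + r₂)/2 = (3690 + 22400)/2 = 13045 km.
The periapsis of the transfer ellipse is at r = 3690 km.
From the vis-viva equation, v = √[μ(2/r − 1/a_t)] = 4.464 km/s.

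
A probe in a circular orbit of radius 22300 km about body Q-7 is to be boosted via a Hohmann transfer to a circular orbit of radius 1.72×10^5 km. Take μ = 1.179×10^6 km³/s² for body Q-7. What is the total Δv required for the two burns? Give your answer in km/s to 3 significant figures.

Transfer-ellipse semi-major axis a_t = (r₁ + r₂)/2 = (22300 + 1.720×10^5)/2 = 97150 km.
At r₁ the circular-orbit speed is v₁ = √(μ/r₁) = 7.271 km/s.
Transfer-orbit speed at r₁ (vis-viva): v_p = √[μ(2/r₁ − 1/a_t)] = 9.675 km/s.
First burn Δv₁ = |v_p − v₁| = 2.404 km/s.
Circular speed at r₂: v₂ = √(μ/r₂) = 2.618 km/s.
Transfer-orbit speed at r₂: v_a = √[μ(2/r₂ − 1/a_t)] = 1.254 km/s.
Second burn Δv₂ = |v₂ − v_a| = 1.364 km/s.
Δv = Δv₁ + Δv₂ = 2.404 + 1.364 = 3.768 km/s.

Δv = 3.77 km/s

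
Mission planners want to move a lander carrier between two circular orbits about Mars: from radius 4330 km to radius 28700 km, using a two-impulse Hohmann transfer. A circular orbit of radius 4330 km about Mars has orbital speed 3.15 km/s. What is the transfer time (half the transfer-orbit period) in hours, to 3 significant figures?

From the circular-orbit relation v² = μ/r at r = 4330 km: μ = v²r = (3.15)² × 4330 = 42964.4 km³/s².
Semi-major axis of the transfer orbit: a_t = (4330 + 28700)/2 = 16515 km.
Half the transfer-orbit period gives t = π√(a_t³/μ) = 32170 s.
Converting: 32170 s ÷ 3600 s/hour = 8.94 hours.

t = 8.94 hours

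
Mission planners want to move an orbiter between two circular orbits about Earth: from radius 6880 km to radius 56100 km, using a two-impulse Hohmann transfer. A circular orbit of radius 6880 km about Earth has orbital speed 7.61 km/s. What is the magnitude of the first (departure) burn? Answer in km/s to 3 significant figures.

From the circular-orbit relation v² = μ/r at r = 6880 km: μ = v²r = (7.61)² × 6880 = 3.98435×10^5 km³/s².
Transfer-ellipse semi-major axis a_t = (r₁ + r₂)/2 = (6880 + 56100)/2 = 31490 km.
On the circular orbit at r = 6880 km, v_c = √(μ/r) = 7.6100 km/s.
Vis-viva on the transfer ellipse at r = 6880 km gives v_t = √[μ(2/r − 1/a_t)] = 10.157 km/s.
Δv₁ = |v_t − v_c| = |10.157 − 7.6100| = 2.547 km/s.

Δv₁ = 2.55 km/s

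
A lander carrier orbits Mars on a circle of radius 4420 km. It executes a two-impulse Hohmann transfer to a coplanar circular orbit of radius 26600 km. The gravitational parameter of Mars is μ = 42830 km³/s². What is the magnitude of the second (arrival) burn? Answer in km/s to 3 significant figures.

Transfer-ellipse semi-major axis a_t = (r₁ + r₂)/2 = (4420 + 26600)/2 = 15510 km.
Circular speed at r = 26600 km: v_c = √(μ/r) = 1.2689 km/s.
Transfer-orbit speed at the same r (vis-viva, a = a_t): v_t = √[μ(2/r − 1/a_t)] = 0.67739 km/s.
Δv₂ = |v_t − v_c| = |0.67739 − 1.2689| = 0.5915 km/s.

Δv₂ = 0.592 km/s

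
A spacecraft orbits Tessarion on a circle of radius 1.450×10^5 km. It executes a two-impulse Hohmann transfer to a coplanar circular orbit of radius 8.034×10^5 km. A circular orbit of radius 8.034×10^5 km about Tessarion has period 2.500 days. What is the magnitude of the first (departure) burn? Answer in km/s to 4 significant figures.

From Kepler's third law T² = 4π²r³/μ at r = 8.034×10^5 km, T = 2.500 days = 2.500 × 86400 s = 2.160×10^5 s: μ = 4π²r³/T² = 4.38781×10^8 km³/s².
The Hohmann ellipse has a_t = (r₁ + r₂)/2 = 4.742×10^5 km.
Circular speed at r = 1.450×10^5 km: v_c = √(μ/r) = 55.01 km/s.
Transfer-orbit speed at the same r (vis-viva, a = a_t): v_t = √[μ(2/r − 1/a_t)] = 71.60 km/s.
Δv₁ = |v_t − v_c| = |71.60 − 55.01| = 16.59 km/s.

Δv₁ = 16.59 km/s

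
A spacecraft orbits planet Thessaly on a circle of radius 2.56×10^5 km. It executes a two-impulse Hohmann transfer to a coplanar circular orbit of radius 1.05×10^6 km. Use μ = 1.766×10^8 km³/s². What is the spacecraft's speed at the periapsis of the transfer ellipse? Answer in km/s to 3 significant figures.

v = 33.3 km/s

The Hohmann ellipse has a_t = (r₁ + r₂)/2 = 6.530×10^5 km.
At periapsis, r = 2.560×10^5 km.
From the vis-viva equation, v = √[μ(2/r − 1/a_t)] = 33.31 km/s.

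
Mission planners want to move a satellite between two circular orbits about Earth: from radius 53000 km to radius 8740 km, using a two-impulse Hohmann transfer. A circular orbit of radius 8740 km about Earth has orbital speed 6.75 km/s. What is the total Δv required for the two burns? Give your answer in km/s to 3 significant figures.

From the circular-orbit relation v² = μ/r at r = 8740 km: μ = v²r = (6.75)² × 8740 = 3.98216×10^5 km³/s².
The Hohmann ellipse has a_t = (r₁ + r₂)/2 = 30870 km.
Circular speed at r₁: v₁ = √(μ/r₁) = √(3.98216×10^5/53000) = 2.7411 km/s.
Transfer-orbit speed at r₁ (vis-viva): v_a = √[μ(2/r₁ − 1/a_t)] = 1.4585 km/s.
First burn Δv₁ = |v_a − v₁| = 1.2826 km/s.
Circular speed at r₂: v₂ = √(μ/r₂) = 6.7500 km/s.
Transfer-orbit speed at r₂: v_p = √[μ(2/r₂ − 1/a_t)] = 8.8445 km/s.
Second burn Δv₂ = |v₂ − v_p| = 2.0945 km/s.
Total Δv = Δv₁ + Δv₂ = 3.377 km/s.

Δv = 3.38 km/s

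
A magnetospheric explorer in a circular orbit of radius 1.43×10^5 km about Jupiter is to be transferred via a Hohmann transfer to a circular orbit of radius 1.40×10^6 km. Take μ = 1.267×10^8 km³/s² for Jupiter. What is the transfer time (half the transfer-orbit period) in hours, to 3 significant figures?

Semi-major axis of the transfer orbit: a_t = (1.430×10^5 + 1.400×10^6)/2 = 7.715×10^5 km.
Transfer time t = π√(a_t³/μ) = π√((7.715×10^5)³ / 1.267×10^8) = 1.891×10^5 s.
Converting: 1.891×10^5 s ÷ 3600 s/hour = 52.5 hours.

t = 52.5 hours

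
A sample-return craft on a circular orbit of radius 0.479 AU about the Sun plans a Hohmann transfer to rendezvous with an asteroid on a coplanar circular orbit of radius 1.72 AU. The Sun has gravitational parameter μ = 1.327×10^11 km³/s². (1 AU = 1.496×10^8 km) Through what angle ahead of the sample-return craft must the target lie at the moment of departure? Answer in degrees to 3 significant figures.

In km: r₁ = 0.479 × 1.496×10^8 = 7.16584×10^7 km; r₂ = 1.72 × 1.496×10^8 = 2.57312×10^8 km.
Transfer-ellipse semi-major axis a_t = (r₁ + r₂)/2 = (7.16584×10^7 + 2.57312×10^8)/2 = 1.644852×10^8 km.
Transfer time t = π√(a_t³/μ) = 1.81930×10^7 s.
Target angular speed ω₂ = √(μ/r₂³) = 8.82562×10^-8 rad/s.
Angle swept by the target during transfer: ω₂·t = 1.60565 rad = 92.00°.
Arrival is 180° from departure on the ellipse, so φ = 180° − 92.00° = 88.0°.

φ = 88.0°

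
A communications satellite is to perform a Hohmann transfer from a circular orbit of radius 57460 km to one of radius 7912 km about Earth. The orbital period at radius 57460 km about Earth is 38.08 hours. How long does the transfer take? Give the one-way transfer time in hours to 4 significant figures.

From Kepler's third law T² = 4π²r³/μ at r = 57460 km, T = 38.08 hours = 38.08 × 3600 s = 1.37088×10^5 s: μ = 4π²r³/T² = 3.98527×10^5 km³/s².
Transfer-ellipse semi-major axis a_t = (r₁ + r₂)/2 = (57460 + 7912)/2 = 32686 km.
Half the transfer-orbit period gives t = π√(a_t³/μ) = 29410 s.
Converting: 29410 s ÷ 3600 s/hour = 8.169 hours.

t = 8.169 hours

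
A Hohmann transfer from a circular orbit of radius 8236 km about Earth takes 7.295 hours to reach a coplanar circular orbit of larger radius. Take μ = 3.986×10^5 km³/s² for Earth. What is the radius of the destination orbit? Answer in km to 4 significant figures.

Transfer time t = 7.295 hours = 26262 s, and t = π√(a_t³/μ).
So a_t = (μ t²/π²)^(1/3) = (3.986×10^5 × (26262)² / π²)^(1/3) = 30313 km.
Since a_t = (r₁ + r₂)/2, r₂ = 2a_t − r₁ = 2×30313 − 8236 = 52390 km.

r₂ = 52390 km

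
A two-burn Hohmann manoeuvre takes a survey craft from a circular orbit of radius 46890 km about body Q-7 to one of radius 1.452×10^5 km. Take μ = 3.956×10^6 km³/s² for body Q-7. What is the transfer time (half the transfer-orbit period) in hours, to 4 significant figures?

Transfer-ellipse semi-major axis a_t = (r₁ + r₂)/2 = (46890 + 1.452×10^5)/2 = 96045 km.
Half the transfer-orbit period gives t = π√(a_t³/μ) = 47010 s.
Converting: 47010 s ÷ 3600 s/hour = 13.06 hours.

t = 13.06 hours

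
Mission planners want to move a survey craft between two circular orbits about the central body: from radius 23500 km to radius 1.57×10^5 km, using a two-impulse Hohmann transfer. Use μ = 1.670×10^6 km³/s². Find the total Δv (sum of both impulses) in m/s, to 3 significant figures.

Transfer-ellipse semi-major axis a_t = (r₁ + r₂)/2 = (23500 + 1.570×10^5)/2 = 90250 km.
Circular speed at r₁: v₁ = √(μ/r₁) = √(1.670×10^6/23500) = 8.4299 km/s.
On the transfer ellipse at r₁, v² = μ(2/r − 1/a) gives v_p = √[μ(2/r₁ − 1/a_t)] = 11.119 km/s.
First burn Δv₁ = |v_p − v₁| = 2.689 km/s.
At r₂, v₂ = √(μ/r₂) = 3.261 km/s.
Transfer-orbit speed at r₂: v_a = √[μ(2/r₂ − 1/a_t)] = 1.664 km/s.
Second burn Δv₂ = |v₂ − v_a| = 1.597 km/s.
Δv = Δv₁ + Δv₂ = 2.689 + 1.597 = 4.286 km/s.

Δv = 4290 m/s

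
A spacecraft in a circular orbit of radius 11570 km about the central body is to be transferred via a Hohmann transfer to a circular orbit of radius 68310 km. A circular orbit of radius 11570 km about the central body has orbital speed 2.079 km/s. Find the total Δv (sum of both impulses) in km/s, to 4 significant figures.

From the circular-orbit relation v² = μ/r at r = 11570 km: μ = v²r = (2.079)² × 11570 = 50008.3 km³/s².
Semi-major axis of the transfer orbit: a_t = (11570 + 68310)/2 = 39940 km.
At r₁ the circular-orbit speed is v₁ = √(μ/r₁) = 2.0790 km/s.
On the transfer ellipse at r₁, v² = μ(2/r − 1/a) gives v_p = √[μ(2/r₁ − 1/a_t)] = 2.7189 km/s.
First burn Δv₁ = |v_p − v₁| = 0.6399 km/s.
Circular speed at r₂: v₂ = √(μ/r₂) = 0.8556 km/s.
Transfer-orbit speed at r₂: v_a = √[μ(2/r₂ − 1/a_t)] = 0.4605 km/s.
Second burn Δv₂ = |v₂ − v_a| = 0.3951 km/s.
Total Δv = Δv₁ + Δv₂ = 1.035 km/s.

Δv = 1.035 km/s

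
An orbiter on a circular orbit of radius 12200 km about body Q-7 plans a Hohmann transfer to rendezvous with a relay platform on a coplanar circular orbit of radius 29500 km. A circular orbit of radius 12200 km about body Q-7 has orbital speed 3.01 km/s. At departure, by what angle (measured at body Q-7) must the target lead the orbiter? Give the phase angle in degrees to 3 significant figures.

From the circular-orbit relation v² = μ/r at r = 12200 km: μ = v²r = (3.01)² × 12200 = 1.10533×10^5 km³/s².
The Hohmann ellipse has a_t = (r₁ + r₂)/2 = 20850 km.
Transfer time t = π√(a_t³/μ) = 28450 s.
The target's mean motion on its circular orbit is ω₂ = √(μ/r₂³) = 6.562×10^-5 rad/s.
Angle swept by the target during transfer: ω₂·t = 1.867 rad = 107.0°.
The orbiter traverses 180° on the transfer ellipse, so the target must lead by 180° − 107.0° = 73.0°.

φ = 73.0°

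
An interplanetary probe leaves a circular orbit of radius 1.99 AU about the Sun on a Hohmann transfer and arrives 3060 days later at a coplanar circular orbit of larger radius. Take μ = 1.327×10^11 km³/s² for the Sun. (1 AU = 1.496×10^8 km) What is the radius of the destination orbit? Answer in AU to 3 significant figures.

In km: r₁ = 1.99 × 1.496×10^8 = 2.97704×10^8 km.
Transfer time t = 3060 days = 2.64384×10^8 s, and t = π√(a_t³/μ).
So a_t = (μ t²/π²)^(1/3) = (1.327×10^11 × (2.64384×10^8)² / π²)^(1/3) = 9.7952×10^8 km.
Since a_t = (r₁ + r₂)/2, r₂ = 2a_t − r₁ = 2×9.7952×10^8 − 2.97704×10^8 = 1.661336×10^9 km.
In AU: r₂ = 1.661336×10^9 / 1.496×10^8 = 11.1 AU.

r₂ = 11.1 AU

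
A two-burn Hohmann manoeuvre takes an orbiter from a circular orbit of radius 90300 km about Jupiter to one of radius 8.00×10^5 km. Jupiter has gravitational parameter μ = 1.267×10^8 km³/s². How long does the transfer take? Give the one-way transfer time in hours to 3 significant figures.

t = 23.0 hours

Transfer-ellipse semi-major axis a_t = (r₁ + r₂)/2 = (90300 + 8.000×10^5)/2 = 4.4515×10^5 km.
Transfer time t = π√(a_t³/μ) = π√((4.4515×10^5)³ / 1.267×10^8) = 82890 s.
Converting: 82890 s ÷ 3600 s/hour = 23.0 hours.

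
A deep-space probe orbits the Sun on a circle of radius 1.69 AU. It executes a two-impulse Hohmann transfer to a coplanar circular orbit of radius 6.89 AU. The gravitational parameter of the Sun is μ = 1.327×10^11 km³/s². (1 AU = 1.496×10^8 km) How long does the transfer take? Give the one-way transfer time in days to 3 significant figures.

t = 1620 days

In km: r₁ = 1.69 × 1.496×10^8 = 2.52824×10^8 km; r₂ = 6.89 × 1.496×10^8 = 1.030744×10^9 km.
The Hohmann ellipse has a_t = (r₁ + r₂)/2 = 6.41784×10^8 km.
By Kepler's third law the transfer-orbit period is T = 2π√(a_t³/μ), so t = T/2 = 1.402×10^8 s.
Converting: 1.402×10^8 s ÷ 86400 s/day = 1620 days.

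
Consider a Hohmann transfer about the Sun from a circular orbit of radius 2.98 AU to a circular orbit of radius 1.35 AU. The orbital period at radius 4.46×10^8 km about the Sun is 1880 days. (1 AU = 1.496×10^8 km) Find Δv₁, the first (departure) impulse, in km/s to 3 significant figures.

From Kepler's third law T² = 4π²r³/μ at r = 4.46×10^8 km, T = 1880 days = 1880 × 86400 s = 1.62432×10^8 s: μ = 4π²r³/T² = 1.32746×10^11 km³/s².
In km: r₁ = 2.98 × 1.496×10^8 = 4.45808×10^8 km; r₂ = 1.35 × 1.496×10^8 = 2.0196×10^8 km.
Semi-major axis of the transfer orbit: a_t = (4.45808×10^8 + 2.0196×10^8)/2 = 3.23884×10^8 km.
Circular speed at r = 4.45808×10^8 km: v_c = √(μ/r) = 17.26 km/s.
Vis-viva on the transfer ellipse at r = 4.45808×10^8 km gives v_t = √[μ(2/r − 1/a_t)] = 13.63 km/s.
Δv₁ = |v_t − v_c| = |13.63 − 17.26| = 3.630 km/s.

Δv₁ = 3.63 km/s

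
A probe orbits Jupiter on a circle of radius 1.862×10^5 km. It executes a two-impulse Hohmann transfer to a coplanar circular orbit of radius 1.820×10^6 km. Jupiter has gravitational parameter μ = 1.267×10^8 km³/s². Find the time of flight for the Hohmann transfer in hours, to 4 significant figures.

Semi-major axis of the transfer orbit: a_t = (1.862×10^5 + 1.820×10^6)/2 = 1.0031×10^6 km.
Transfer time t = π√(a_t³/μ) = π√((1.0031×10^6)³ / 1.267×10^8) = 2.804×10^5 s.
Converting: 2.804×10^5 s ÷ 3600 s/hour = 77.89 hours.

t = 77.89 hours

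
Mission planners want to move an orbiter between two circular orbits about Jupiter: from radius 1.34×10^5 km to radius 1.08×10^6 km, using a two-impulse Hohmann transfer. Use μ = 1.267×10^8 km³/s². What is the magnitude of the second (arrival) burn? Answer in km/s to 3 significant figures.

Semi-major axis of the transfer orbit: a_t = (1.340×10^5 + 1.080×10^6)/2 = 6.070×10^5 km.
On the circular orbit at r = 1.080×10^6 km, v_c = √(μ/r) = 10.831 km/s.
Vis-viva on the transfer ellipse at r = 1.080×10^6 km gives v_t = √[μ(2/r − 1/a_t)] = 5.0890 km/s.
Δv₂ = |v_t − v_c| = |5.0890 − 10.831| = 5.742 km/s.

Δv₂ = 5.74 km/s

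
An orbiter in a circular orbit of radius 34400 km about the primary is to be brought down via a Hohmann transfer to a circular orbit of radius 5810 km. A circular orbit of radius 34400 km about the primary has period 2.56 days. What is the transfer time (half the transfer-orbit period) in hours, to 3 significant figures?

t = 13.7 hours

From Kepler's third law T² = 4π²r³/μ at r = 34400 km, T = 2.56 days = 2.56 × 86400 s = 2.21184×10^5 s: μ = 4π²r³/T² = 32849.4 km³/s².
Semi-major axis of the transfer orbit: a_t = (34400 + 5810)/2 = 20105 km.
Half the transfer-orbit period gives t = π√(a_t³/μ) = 49410 s.
Converting: 49410 s ÷ 3600 s/hour = 13.7 hours.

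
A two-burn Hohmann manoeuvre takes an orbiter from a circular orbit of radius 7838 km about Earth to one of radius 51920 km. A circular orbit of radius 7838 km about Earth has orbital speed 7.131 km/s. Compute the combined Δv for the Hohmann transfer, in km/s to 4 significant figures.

From the circular-orbit relation v² = μ/r at r = 7838 km: μ = v²r = (7.131)² × 7838 = 3.98571×10^5 km³/s².
Transfer-ellipse semi-major axis a_t = (r₁ + r₂)/2 = (7838 + 51920)/2 = 29879 km.
Circular speed at r₁: v₁ = √(μ/r₁) = √(3.98571×10^5/7838) = 7.131 km/s.
On the transfer ellipse at r₁, vis-viva gives v_p = √[μ(2/r₁ − 1/a_t)] = 9.400 km/s.
First burn Δv₁ = |v_p − v₁| = 2.269 km/s.
At r₂, v₂ = √(μ/r₂) = 2.771 km/s.
Transfer-orbit speed at r₂: v_a = √[μ(2/r₂ − 1/a_t)] = 1.419 km/s.
Second burn Δv₂ = |v₂ − v_a| = 1.352 km/s.
Total Δv = Δv₁ + Δv₂ = 3.621 km/s.

Δv = 3.621 km/s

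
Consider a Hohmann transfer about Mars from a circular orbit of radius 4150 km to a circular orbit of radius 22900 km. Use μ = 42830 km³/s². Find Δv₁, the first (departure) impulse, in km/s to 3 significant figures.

Semi-major axis of the transfer orbit: a_t = (4150 + 22900)/2 = 13525 km.
Circular speed at r = 4150 km: v_c = √(μ/r) = 3.21255 km/s.
Vis-viva on the transfer ellipse at r = 4150 km gives v_t = √[μ(2/r − 1/a_t)] = 4.18022 km/s.
Δv₁ = |v_t − v_c| = |4.18022 − 3.21255| = 0.9677 km/s.

Δv₁ = 0.968 km/s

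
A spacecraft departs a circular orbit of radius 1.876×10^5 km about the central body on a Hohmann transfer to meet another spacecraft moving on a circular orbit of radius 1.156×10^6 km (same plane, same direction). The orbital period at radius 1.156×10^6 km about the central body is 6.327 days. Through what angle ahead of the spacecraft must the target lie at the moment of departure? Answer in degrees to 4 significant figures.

φ = 100.3°

From Kepler's third law T² = 4π²r³/μ at r = 1.156×10^6 km, T = 6.327 days = 6.327 × 86400 s = 5.466528×10^5 s: μ = 4π²r³/T² = 2.04085×10^8 km³/s².
Transfer-ellipse semi-major axis a_t = (r₁ + r₂)/2 = (1.876×10^5 + 1.156×10^6)/2 = 6.718×10^5 km.
Transfer time t = π√(a_t³/μ) = 1.2109×10^5 s.
The target's mean motion on its circular orbit is ω₂ = √(μ/r₂³) = 1.1494×10^-5 rad/s.
Angle swept by the target during transfer: ω₂·t = 1.3918 rad = 79.74°.
The spacecraft traverses 180° on the transfer ellipse, so the target must lead by 180° − 79.74° = 100.3°.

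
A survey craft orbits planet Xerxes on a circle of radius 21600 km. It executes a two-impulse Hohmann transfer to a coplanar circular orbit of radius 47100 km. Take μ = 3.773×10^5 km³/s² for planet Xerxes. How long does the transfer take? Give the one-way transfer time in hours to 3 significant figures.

Transfer-ellipse semi-major axis a_t = (r₁ + r₂)/2 = (21600 + 47100)/2 = 34350 km.
By Kepler's third law the transfer-orbit period is T = 2π√(a_t³/μ), so t = T/2 = 32560 s.
Converting: 32560 s ÷ 3600 s/hour = 9.04 hours.

t = 9.04 hours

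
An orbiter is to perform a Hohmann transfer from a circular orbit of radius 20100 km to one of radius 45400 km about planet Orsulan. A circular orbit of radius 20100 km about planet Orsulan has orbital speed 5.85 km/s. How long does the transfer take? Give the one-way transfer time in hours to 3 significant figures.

From the circular-orbit relation v² = μ/r at r = 20100 km: μ = v²r = (5.85)² × 20100 = 6.87872×10^5 km³/s².
Semi-major axis of the transfer orbit: a_t = (20100 + 45400)/2 = 32750 km.
Half the transfer-orbit period gives t = π√(a_t³/μ) = 22450 s.
Converting: 22450 s ÷ 3600 s/hour = 6.24 hours.

t = 6.24 hours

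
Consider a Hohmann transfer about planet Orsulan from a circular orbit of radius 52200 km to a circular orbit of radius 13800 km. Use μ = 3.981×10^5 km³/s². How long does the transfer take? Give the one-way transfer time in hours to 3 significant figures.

The Hohmann ellipse has a_t = (r₁ + r₂)/2 = 33000 km.
Transfer time t = π√(a_t³/μ) = π√((33000)³ / 3.981×10^5) = 29850 s.
Converting: 29850 s ÷ 3600 s/hour = 8.29 hours.

t = 8.29 hours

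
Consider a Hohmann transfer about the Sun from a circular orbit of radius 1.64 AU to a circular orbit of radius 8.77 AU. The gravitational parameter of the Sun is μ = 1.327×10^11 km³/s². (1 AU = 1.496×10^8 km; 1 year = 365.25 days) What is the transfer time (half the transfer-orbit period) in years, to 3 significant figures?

In km: r₁ = 1.64 × 1.496×10^8 = 2.45344×10^8 km; r₂ = 8.77 × 1.496×10^8 = 1.311992×10^9 km.
Transfer-ellipse semi-major axis a_t = (r₁ + r₂)/2 = (2.45344×10^8 + 1.311992×10^9)/2 = 7.78668×10^8 km.
Transfer time t = π√(a_t³/μ) = π√((7.78668×10^8)³ / 1.327×10^11) = 1.874×10^8 s.
Converting: 1.874×10^8 s ÷ 3.15576×10^7 s/year (365.25 × 86400) = 5.94 years.

t = 5.94 years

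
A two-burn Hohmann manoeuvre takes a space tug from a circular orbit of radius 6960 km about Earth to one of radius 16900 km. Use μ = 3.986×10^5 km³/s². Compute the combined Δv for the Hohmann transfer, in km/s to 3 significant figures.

Δv = 2.59 km/s

The Hohmann ellipse has a_t = (r₁ + r₂)/2 = 11930 km.
At r₁ the circular-orbit speed is v₁ = √(μ/r₁) = 7.567702 km/s.
On the transfer ellipse at r₁, vis-viva equation gives v_p = √[μ(2/r₁ − 1/a_t)] = 9.007145 km/s.
First burn Δv₁ = |v_p − v₁| = 1.43944 km/s.
At r₂, v₂ = √(μ/r₂) = 4.85652 km/s.
Transfer-orbit speed at r₂: v_a = √[μ(2/r₂ − 1/a_t)] = 3.70945 km/s.
Second burn Δv₂ = |v₂ − v_a| = 1.14707 km/s.
Δv = Δv₁ + Δv₂ = 1.43944 + 1.14707 = 2.587 km/s.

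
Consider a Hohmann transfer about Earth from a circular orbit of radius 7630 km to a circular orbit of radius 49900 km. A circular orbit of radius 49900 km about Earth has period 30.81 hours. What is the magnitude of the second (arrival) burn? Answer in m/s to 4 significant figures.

From Kepler's third law T² = 4π²r³/μ at r = 49900 km, T = 30.81 hours = 30.81 × 3600 s = 1.10916×10^5 s: μ = 4π²r³/T² = 3.98725×10^5 km³/s².
Semi-major axis of the transfer orbit: a_t = (7630 + 49900)/2 = 28765 km.
Circular speed at r = 49900 km: v_c = √(μ/r) = 2.827 km/s.
Transfer-orbit speed at the same r (vis-viva, a = a_t): v_t = √[μ(2/r − 1/a_t)] = 1.456 km/s.
Δv₂ = |v_t − v_c| = |1.456 − 2.827| = 1.371 km/s.

Δv₂ = 1371 m/s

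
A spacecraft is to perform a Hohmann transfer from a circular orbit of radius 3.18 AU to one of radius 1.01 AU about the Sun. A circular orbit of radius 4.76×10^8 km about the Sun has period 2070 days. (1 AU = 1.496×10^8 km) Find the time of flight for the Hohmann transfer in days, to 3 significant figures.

From Kepler's third law T² = 4π²r³/μ at r = 4.76×10^8 km, T = 2070 days = 2070 × 86400 s = 1.78848×10^8 s: μ = 4π²r³/T² = 1.33111×10^11 km³/s².
In km: r₁ = 3.18 × 1.496×10^8 = 4.75728×10^8 km; r₂ = 1.01 × 1.496×10^8 = 1.51096×10^8 km.
The Hohmann ellipse has a_t = (r₁ + r₂)/2 = 3.13412×10^8 km.
By Kepler's third law the transfer-orbit period is T = 2π√(a_t³/μ), so t = T/2 = 4.778×10^7 s.
Converting: 4.778×10^7 s ÷ 86400 s/day = 553 days.

t = 553 days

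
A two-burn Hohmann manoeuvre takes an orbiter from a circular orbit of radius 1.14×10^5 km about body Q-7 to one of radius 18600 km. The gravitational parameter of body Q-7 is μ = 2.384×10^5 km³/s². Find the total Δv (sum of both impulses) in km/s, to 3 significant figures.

Δv = 1.79 km/s

Transfer-ellipse semi-major axis a_t = (r₁ + r₂)/2 = (1.140×10^5 + 18600)/2 = 66300 km.
At r₁ the circular-orbit speed is v₁ = √(μ/r₁) = 1.44611 km/s.
On the transfer ellipse at r₁, vis-viva equation gives v_a = √[μ(2/r₁ − 1/a_t)] = 0.765950 km/s.
First burn Δv₁ = |v_a − v₁| = 0.68016 km/s.
At r₂, v₂ = √(μ/r₂) = 3.5801 km/s.
Transfer-orbit speed at r₂: v_p = √[μ(2/r₂ − 1/a_t)] = 4.6945 km/s.
Second burn Δv₂ = |v₂ − v_p| = 1.1144 km/s.
Δv = Δv₁ + Δv₂ = 0.68016 + 1.1144 = 1.795 km/s.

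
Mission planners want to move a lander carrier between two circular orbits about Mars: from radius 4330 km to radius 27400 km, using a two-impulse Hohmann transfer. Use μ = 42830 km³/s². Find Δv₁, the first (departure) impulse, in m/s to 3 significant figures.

Transfer-ellipse semi-major axis a_t = (r₁ + r₂)/2 = (4330 + 27400)/2 = 15865 km.
Circular speed at r = 4330 km: v_c = √(μ/r) = 3.1451 km/s.
Vis-viva on the transfer ellipse at r = 4330 km gives v_t = √[μ(2/r − 1/a_t)] = 4.1332 km/s.
Δv₁ = |v_t − v_c| = |4.1332 − 3.1451| = 0.9881 km/s.

Δv₁ = 988 m/s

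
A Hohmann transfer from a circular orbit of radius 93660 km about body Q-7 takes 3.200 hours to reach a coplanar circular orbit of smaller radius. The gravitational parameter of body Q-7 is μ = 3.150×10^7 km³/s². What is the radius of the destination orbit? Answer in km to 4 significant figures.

r₂ = 56540 km

Transfer time t = 3.200 hours = 11520 s, and t = π√(a_t³/μ).
So a_t = (μ t²/π²)^(1/3) = (3.150×10^7 × (11520)² / π²)^(1/3) = 75100 km.
Since a_t = (r₁ + r₂)/2, r₂ = 2a_t − r₁ = 2×75100 − 93660 = 56540 km.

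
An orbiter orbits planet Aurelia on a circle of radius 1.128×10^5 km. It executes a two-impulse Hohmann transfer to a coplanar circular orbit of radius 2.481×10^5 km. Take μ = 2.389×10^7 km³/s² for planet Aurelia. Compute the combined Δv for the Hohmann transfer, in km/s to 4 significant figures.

Δv = 4.566 km/s

Transfer-ellipse semi-major axis a_t = (r₁ + r₂)/2 = (1.128×10^5 + 2.481×10^5)/2 = 1.8045×10^5 km.
At r₁ the circular-orbit speed is v₁ = √(μ/r₁) = 14.5530 km/s.
On the transfer ellipse at r₁, v² = μ(2/r − 1/a) gives v_p = √[μ(2/r₁ − 1/a_t)] = 17.0643 km/s.
First burn Δv₁ = |v_p − v₁| = 2.5113 km/s.
At r₂, v₂ = √(μ/r₂) = 9.81284 km/s.
Transfer-orbit speed at r₂: v_a = √[μ(2/r₂ − 1/a_t)] = 7.75838 km/s.
Second burn Δv₂ = |v₂ − v_a| = 2.0545 km/s.
Total Δv = Δv₁ + Δv₂ = 4.566 km/s.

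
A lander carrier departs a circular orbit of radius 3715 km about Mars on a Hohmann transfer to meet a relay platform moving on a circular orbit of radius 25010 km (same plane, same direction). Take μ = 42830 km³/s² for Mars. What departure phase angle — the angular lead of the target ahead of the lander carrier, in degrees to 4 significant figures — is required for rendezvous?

Transfer-ellipse semi-major axis a_t = (r₁ + r₂)/2 = (3715 + 25010)/2 = 14362.5 km.
Transfer time t = π√(a_t³/μ) = 26129 s.
Target angular speed ω₂ = √(μ/r₂³) = 5.2324×10^-5 rad/s.
Angle swept by the target during transfer: ω₂·t = 1.3672 rad = 78.33°.
The lander carrier traverses 180° on the transfer ellipse, so the target must lead by 180° − 78.33° = 101.7°.

φ = 101.7°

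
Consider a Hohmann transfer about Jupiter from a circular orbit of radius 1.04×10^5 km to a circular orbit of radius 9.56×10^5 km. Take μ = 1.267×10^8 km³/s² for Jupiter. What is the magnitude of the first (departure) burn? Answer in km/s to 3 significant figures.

Δv₁ = 12.0 km/s

Transfer-ellipse semi-major axis a_t = (r₁ + r₂)/2 = (1.040×10^5 + 9.560×10^5)/2 = 5.300×10^5 km.
Circular speed at r = 1.040×10^5 km: v_c = √(μ/r) = 34.904 km/s.
Vis-viva on the transfer ellipse at r = 1.040×10^5 km gives v_t = √[μ(2/r − 1/a_t)] = 46.877 km/s.
Δv₁ = |v_t − v_c| = |46.877 − 34.904| = 11.97 km/s.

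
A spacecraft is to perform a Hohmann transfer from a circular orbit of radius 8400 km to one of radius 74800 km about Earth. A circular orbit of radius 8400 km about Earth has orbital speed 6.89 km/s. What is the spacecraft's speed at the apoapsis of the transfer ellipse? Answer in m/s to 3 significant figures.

v = 1040 m/s

From the circular-orbit relation v² = μ/r at r = 8400 km: μ = v²r = (6.89)² × 8400 = 3.98766×10^5 km³/s².
Transfer-ellipse semi-major axis a_t = (r₁ + r₂)/2 = (8400 + 74800)/2 = 41600 km.
The apoapsis of the transfer ellipse is at r = 74800 km.
From the vis-viva equation, v = √[μ(2/r − 1/a_t)] = 1.038 km/s.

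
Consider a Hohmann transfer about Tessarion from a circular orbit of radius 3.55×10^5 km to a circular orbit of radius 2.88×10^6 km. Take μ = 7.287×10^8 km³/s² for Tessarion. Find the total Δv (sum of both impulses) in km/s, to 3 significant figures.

Δv = 23.6 km/s

Semi-major axis of the transfer orbit: a_t = (3.550×10^5 + 2.880×10^6)/2 = 1.6175×10^6 km.
At r₁ the circular-orbit speed is v₁ = √(μ/r₁) = 45.306 km/s.
Transfer-orbit speed at r₁ (vis-viva): v_p = √[μ(2/r₁ − 1/a_t)] = 60.455 km/s.
First burn Δv₁ = |v_p − v₁| = 15.149 km/s.
Circular speed at r₂: v₂ = √(μ/r₂) = 15.90663 km/s.
Transfer-orbit speed at r₂: v_a = √[μ(2/r₂ − 1/a_t)] = 7.451954 km/s.
Second burn Δv₂ = |v₂ − v_a| = 8.4547 km/s.
Total Δv = Δv₁ + Δv₂ = 23.60 km/s.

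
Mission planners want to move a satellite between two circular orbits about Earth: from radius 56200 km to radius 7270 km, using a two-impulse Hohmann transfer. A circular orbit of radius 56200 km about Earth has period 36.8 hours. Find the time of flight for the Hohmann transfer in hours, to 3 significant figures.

From Kepler's third law T² = 4π²r³/μ at r = 56200 km, T = 36.8 hours = 36.8 × 3600 s = 1.3248×10^5 s: μ = 4π²r³/T² = 3.99271×10^5 km³/s².
Semi-major axis of the transfer orbit: a_t = (56200 + 7270)/2 = 31735 km.
By Kepler's third law the transfer-orbit period is T = 2π√(a_t³/μ), so t = T/2 = 28110 s.
Converting: 28110 s ÷ 3600 s/hour = 7.81 hours.

t = 7.81 hours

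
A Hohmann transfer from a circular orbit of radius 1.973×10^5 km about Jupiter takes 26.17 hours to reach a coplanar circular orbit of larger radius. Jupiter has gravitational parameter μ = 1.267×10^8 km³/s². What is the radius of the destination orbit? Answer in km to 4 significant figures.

r₂ = 7.723×10^5 km

Transfer time t = 26.17 hours = 94212 s, and t = π√(a_t³/μ).
So a_t = (μ t²/π²)^(1/3) = (1.267×10^8 × (94212)² / π²)^(1/3) = 4.8480×10^5 km.
Since a_t = (r₁ + r₂)/2, r₂ = 2a_t − r₁ = 2×4.8480×10^5 − 1.973×10^5 = 7.723×10^5 km.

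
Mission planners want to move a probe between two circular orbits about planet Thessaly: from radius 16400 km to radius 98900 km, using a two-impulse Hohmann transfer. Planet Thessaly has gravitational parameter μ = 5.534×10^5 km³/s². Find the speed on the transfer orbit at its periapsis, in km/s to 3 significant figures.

v = 7.61 km/s

Transfer-ellipse semi-major axis a_t = (r₁ + r₂)/2 = (16400 + 98900)/2 = 57650 km.
At periapsis, r = 16400 km.
Vis-viva: v = √[μ(2/r − 1/a_t)] = √[5.534×10^5 × (2/16400 − 1/57650)] = 7.608 km/s.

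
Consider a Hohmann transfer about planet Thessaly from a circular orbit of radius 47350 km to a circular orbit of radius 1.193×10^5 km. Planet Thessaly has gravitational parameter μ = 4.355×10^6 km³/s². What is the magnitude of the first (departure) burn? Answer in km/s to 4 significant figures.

The Hohmann ellipse has a_t = (r₁ + r₂)/2 = 83325 km.
On the circular orbit at r = 47350 km, v_c = √(μ/r) = 9.5903 km/s.
Vis-viva on the transfer ellipse at r = 47350 km gives v_t = √[μ(2/r − 1/a_t)] = 11.475 km/s.
Δv₁ = |v_t − v_c| = |11.475 − 9.5903| = 1.885 km/s.

Δv₁ = 1.885 km/s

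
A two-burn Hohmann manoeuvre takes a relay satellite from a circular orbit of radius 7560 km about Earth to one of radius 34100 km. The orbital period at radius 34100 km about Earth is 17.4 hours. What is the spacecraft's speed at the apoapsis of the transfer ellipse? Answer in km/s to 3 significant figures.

From Kepler's third law T² = 4π²r³/μ at r = 34100 km, T = 17.4 hours = 17.4 × 3600 s = 62640 s: μ = 4π²r³/T² = 3.98951×10^5 km³/s².
The Hohmann ellipse has a_t = (r₁ + r₂)/2 = 20830 km.
The apoapsis of the transfer ellipse is at r = 34100 km.
From the vis-viva equation, v = √[μ(2/r − 1/a_t)] = 2.061 km/s.

v = 2.06 km/s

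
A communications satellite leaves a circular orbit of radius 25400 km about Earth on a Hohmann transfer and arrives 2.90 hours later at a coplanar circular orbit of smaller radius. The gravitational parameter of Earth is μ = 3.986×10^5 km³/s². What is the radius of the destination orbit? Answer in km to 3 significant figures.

Transfer time t = 2.90 hours = 10440 s, and t = π√(a_t³/μ).
So a_t = (μ t²/π²)^(1/3) = (3.986×10^5 × (10440)² / π²)^(1/3) = 16389 km.
Since a_t = (r₁ + r₂)/2, r₂ = 2a_t − r₁ = 2×16389 − 25400 = 7378 km.

r₂ = 7380 km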